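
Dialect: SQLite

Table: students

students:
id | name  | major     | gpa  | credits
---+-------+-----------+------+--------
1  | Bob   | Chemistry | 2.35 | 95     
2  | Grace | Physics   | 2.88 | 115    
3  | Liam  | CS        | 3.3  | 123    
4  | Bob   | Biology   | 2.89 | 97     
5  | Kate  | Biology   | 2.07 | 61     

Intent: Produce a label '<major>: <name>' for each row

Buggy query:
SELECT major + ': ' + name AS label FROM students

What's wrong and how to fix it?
Bug: SQLite uses || for string concatenation; + coerces text to numbers (yielding 0)

Fix: Use the || operator for string concatenation

Corrected query:
SELECT major || ': ' || name AS label FROM students

Result:
label         
--------------
Chemistry: Bob
Physics: Grace
CS: Liam      
Biology: Bob  
Biology: Kate 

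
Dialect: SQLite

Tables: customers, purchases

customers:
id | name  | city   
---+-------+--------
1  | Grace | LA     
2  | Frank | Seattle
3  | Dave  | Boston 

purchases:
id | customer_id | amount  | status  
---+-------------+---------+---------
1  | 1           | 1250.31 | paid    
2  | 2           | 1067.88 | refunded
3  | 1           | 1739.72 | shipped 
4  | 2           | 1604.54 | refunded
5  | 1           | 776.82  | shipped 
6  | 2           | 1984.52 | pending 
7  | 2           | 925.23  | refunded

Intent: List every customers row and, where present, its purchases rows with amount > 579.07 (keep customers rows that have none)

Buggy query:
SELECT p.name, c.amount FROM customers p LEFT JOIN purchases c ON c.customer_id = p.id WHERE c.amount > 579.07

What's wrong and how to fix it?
Bug: A WHERE condition on the right-hand table after LEFT JOIN drops unmatched parents

Fix: Move the right-table condition into the ON clause so unmatched parents are kept

Corrected query:
SELECT p.name, c.amount FROM customers p LEFT JOIN purchases c ON c.customer_id = p.id AND c.amount > 579.07

Result:
name  | amount 
------+--------
Grace | 776.82 
Grace | 1250.31
Grace | 1739.72
Frank | 925.23 
Frank | 1067.88
Frank | 1604.54
Frank | 1984.52
Dave  | NULL   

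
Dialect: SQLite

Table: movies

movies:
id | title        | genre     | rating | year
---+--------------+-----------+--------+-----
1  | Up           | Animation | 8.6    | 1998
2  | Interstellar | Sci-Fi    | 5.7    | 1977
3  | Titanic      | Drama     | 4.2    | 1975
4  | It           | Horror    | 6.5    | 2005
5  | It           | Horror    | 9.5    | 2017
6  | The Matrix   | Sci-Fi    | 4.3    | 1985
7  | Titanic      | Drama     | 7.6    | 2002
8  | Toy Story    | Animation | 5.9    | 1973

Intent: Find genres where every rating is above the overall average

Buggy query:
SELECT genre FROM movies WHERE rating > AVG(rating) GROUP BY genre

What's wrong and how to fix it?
Bug: AVG() is an aggregate; it can't sit directly in WHERE

Fix: Compute the overall average in a scalar subquery and compare each group's MIN against it in HAVING

Corrected query:
SELECT genre FROM movies GROUP BY genre HAVING MIN(rating) > (SELECT AVG(rating) FROM movies)

Result:
(no rows)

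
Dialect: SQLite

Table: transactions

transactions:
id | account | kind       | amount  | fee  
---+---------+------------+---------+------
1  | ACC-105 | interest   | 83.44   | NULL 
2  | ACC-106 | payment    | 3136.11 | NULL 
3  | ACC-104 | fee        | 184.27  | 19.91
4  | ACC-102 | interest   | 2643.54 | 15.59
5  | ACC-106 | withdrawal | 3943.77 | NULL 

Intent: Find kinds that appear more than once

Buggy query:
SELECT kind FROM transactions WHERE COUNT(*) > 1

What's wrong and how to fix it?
Bug: WHERE can't reference COUNT(*); aggregates are computed after WHERE

Fix: Group first, then use HAVING for the count condition

Corrected query:
SELECT kind FROM transactions GROUP BY kind HAVING COUNT(*) > 1

Result:
kind    
--------
interest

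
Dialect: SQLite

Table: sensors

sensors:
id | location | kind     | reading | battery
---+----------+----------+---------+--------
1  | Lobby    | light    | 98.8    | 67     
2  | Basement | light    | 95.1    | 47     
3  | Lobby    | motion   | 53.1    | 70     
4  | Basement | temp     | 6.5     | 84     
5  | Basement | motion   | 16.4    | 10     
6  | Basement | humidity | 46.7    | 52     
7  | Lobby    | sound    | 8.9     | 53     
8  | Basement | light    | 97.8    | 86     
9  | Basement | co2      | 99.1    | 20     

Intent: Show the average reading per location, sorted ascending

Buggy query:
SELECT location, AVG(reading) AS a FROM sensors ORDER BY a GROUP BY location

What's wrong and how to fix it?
Bug: ORDER BY appears before GROUP BY; SQL clause order requires GROUP BY first

Fix: Move ORDER BY to the end, after GROUP BY

Corrected query:
SELECT location, AVG(reading) AS a FROM sensors GROUP BY location ORDER BY a

Result:
location | a        
---------+----------
Lobby    | 53.6     
Basement | 60.266667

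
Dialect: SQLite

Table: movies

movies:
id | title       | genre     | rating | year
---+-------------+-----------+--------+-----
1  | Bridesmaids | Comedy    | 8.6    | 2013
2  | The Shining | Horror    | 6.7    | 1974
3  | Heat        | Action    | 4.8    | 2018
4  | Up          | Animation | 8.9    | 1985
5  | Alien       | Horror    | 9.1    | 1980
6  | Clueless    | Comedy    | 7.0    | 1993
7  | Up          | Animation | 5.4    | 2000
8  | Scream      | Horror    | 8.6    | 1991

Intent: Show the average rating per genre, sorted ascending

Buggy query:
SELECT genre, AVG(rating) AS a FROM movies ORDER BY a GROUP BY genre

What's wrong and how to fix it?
Bug: ORDER BY appears before GROUP BY; SQL clause order requires GROUP BY first

Fix: Reorder: SELECT … FROM … GROUP BY … ORDER BY …

Corrected query:
SELECT genre, AVG(rating) AS a FROM movies GROUP BY genre ORDER BY a

Result:
genre     | a       
----------+---------
Action    | 4.8     
Animation | 7.15    
Comedy    | 7.8     
Horror    | 8.133333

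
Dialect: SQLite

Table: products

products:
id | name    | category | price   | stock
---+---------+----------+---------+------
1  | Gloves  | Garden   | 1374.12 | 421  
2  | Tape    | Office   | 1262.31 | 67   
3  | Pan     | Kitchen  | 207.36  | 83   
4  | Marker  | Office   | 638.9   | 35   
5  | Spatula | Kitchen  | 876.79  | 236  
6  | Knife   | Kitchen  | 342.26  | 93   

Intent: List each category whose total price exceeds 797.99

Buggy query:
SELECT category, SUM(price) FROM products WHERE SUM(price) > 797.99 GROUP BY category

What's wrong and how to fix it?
Bug: SUM(price) is an aggregate, but WHERE filters rows before aggregation

Fix: Use HAVING (which filters groups after aggregation) instead of WHERE

Corrected query:
SELECT category, SUM(price) FROM products GROUP BY category HAVING SUM(price) > 797.99

Result:
category | SUM(price)
---------+-----------
Garden   | 1374.12   
Kitchen  | 1426.41   
Office   | 1901.21   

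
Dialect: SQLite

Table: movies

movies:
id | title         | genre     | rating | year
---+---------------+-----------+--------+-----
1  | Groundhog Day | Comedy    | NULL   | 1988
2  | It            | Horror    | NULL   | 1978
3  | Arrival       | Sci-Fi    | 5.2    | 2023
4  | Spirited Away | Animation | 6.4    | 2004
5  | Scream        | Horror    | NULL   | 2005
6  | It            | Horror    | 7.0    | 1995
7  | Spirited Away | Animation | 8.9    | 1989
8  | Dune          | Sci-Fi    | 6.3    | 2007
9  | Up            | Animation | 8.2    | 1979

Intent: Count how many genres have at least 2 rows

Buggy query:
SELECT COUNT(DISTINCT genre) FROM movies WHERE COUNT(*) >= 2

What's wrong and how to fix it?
Bug: WHERE filters individual rows, not groups, so a group-level COUNT is invalid there

Fix: Group first with HAVING COUNT(*) >= 2, then COUNT the resulting groups

Corrected query:
SELECT COUNT(*) FROM (SELECT genre FROM movies GROUP BY genre HAVING COUNT(*) >= 2)

Result:
COUNT(*)
--------
3       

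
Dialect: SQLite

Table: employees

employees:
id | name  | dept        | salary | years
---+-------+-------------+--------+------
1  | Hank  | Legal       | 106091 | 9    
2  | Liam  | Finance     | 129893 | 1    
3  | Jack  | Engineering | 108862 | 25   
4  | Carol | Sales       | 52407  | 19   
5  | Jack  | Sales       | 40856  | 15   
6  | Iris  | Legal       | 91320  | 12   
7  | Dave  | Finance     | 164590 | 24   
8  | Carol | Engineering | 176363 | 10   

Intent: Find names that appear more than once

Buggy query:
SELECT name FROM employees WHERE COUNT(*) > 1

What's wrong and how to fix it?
Bug: WHERE can't reference COUNT(*); aggregates are computed after WHERE

Fix: GROUP BY name, then filter groups with HAVING COUNT(*) > 1

Corrected query:
SELECT name FROM employees GROUP BY name HAVING COUNT(*) > 1

Result:
name 
-----
Carol
Jack 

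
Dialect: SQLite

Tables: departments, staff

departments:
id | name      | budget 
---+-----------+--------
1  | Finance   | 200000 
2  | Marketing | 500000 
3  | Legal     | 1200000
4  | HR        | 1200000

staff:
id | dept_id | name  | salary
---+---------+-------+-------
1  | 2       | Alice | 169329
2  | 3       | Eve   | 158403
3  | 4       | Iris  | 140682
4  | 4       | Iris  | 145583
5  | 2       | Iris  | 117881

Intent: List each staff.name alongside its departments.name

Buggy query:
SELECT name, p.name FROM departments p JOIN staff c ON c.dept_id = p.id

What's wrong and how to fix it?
Bug: 'name' exists in both joined tables, so the database can't tell which one is meant

Fix: Prefix ambiguous columns with the table alias

Corrected query:
SELECT c.name, p.name FROM departments p JOIN staff c ON c.dept_id = p.id

Result:
name  | name     
------+----------
Alice | Marketing
Eve   | Legal    
Iris  | HR       
Iris  | HR       
Iris  | Marketing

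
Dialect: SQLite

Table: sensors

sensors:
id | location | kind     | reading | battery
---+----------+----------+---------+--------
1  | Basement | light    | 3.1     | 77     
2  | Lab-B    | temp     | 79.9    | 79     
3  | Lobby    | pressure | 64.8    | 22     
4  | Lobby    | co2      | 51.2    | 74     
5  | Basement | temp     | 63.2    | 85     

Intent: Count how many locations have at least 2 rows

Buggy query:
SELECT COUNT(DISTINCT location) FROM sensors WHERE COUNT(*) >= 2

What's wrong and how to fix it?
Bug: COUNT(*) cannot appear in WHERE; the per-group count doesn't exist yet

Fix: Group first with HAVING COUNT(*) >= 2, then COUNT the resulting groups

Corrected query:
SELECT COUNT(*) FROM (SELECT location FROM sensors GROUP BY location HAVING COUNT(*) >= 2)

Result:
COUNT(*)
--------
2       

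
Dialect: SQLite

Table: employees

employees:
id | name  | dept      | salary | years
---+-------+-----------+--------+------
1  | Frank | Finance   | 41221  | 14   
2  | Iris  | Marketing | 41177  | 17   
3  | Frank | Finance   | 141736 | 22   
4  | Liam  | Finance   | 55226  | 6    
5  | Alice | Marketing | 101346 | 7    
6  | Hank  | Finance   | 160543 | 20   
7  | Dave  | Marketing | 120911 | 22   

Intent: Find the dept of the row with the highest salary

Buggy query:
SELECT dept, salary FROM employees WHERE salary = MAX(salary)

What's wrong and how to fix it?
Bug: MAX(salary) is an aggregate and cannot be used directly in WHERE

Fix: Use a subquery: WHERE salary = (SELECT MAX(salary) FROM employees)

Corrected query:
SELECT dept, salary FROM employees WHERE salary = (SELECT MAX(salary) FROM employees)

Result:
dept    | salary
--------+-------
Finance | 160543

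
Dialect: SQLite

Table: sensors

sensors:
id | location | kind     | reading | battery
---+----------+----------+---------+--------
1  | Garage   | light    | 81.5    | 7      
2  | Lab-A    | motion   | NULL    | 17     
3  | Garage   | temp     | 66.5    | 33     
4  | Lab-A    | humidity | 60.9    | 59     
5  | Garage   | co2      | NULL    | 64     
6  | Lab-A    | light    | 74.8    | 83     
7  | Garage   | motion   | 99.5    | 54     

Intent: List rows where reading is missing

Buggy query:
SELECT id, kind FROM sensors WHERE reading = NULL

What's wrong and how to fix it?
Bug: '= NULL' is always unknown in SQL three-valued logic, so no rows match

Fix: Replace '= NULL' with 'IS NULL'

Corrected query:
SELECT id, kind FROM sensors WHERE reading IS NULL

Result:
id | kind  
---+-------
2  | motion
5  | co2   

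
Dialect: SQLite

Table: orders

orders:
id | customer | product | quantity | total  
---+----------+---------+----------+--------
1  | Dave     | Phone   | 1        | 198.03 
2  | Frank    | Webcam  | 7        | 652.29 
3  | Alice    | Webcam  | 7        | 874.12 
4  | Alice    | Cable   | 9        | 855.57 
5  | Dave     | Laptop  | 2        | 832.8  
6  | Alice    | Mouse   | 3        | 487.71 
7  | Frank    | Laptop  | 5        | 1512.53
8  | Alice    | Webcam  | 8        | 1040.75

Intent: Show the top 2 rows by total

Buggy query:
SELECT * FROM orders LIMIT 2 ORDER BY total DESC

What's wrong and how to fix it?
Bug: LIMIT must come after ORDER BY

Fix: Sort with ORDER BY, then apply LIMIT

Corrected query:
SELECT * FROM orders ORDER BY total DESC LIMIT 2

Result:
id | customer | product | quantity | total  
---+----------+---------+----------+--------
7  | Frank    | Laptop  | 5        | 1512.53
8  | Alice    | Webcam  | 8        | 1040.75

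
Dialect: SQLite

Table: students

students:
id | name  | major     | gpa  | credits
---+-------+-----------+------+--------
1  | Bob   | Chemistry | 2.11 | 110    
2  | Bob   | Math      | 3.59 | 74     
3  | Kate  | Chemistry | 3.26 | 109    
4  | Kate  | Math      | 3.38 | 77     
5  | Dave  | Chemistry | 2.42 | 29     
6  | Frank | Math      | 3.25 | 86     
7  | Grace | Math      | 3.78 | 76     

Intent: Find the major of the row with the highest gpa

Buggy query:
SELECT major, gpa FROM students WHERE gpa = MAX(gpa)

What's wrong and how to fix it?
Bug: MAX(gpa) is an aggregate and cannot be used directly in WHERE

Fix: Wrap MAX in a scalar subquery so WHERE compares against a single value

Corrected query:
SELECT major, gpa FROM students WHERE gpa = (SELECT MAX(gpa) FROM students)

Result:
major | gpa 
------+-----
Math  | 3.78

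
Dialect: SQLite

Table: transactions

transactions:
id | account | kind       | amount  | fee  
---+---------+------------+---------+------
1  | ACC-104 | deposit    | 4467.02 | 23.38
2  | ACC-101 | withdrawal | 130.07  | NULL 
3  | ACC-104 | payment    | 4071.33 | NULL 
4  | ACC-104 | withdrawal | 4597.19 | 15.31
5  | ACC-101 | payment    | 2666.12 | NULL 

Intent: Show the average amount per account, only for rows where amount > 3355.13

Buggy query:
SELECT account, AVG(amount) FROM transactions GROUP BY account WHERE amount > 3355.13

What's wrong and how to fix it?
Bug: Row-level WHERE must come before GROUP BY in the clause order

Fix: Move the WHERE clause before GROUP BY

Corrected query:
SELECT account, AVG(amount) FROM transactions WHERE amount > 3355.13 GROUP BY account

Result:
account | AVG(amount)
--------+------------
ACC-104 | 4378.513333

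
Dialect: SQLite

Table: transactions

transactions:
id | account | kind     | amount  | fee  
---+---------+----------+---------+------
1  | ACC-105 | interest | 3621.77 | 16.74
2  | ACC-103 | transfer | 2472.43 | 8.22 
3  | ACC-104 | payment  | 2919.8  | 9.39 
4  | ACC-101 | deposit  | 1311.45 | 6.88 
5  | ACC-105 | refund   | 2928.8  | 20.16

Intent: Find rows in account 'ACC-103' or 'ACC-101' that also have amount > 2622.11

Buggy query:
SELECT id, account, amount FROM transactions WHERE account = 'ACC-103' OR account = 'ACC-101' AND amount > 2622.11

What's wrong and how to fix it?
Bug: AND binds tighter than OR, so this parses as account = 'ACC-103' OR (account = 'ACC-101' AND amount > 2622.11)

Fix: Group the OR with parentheses (or use IN), then AND the threshold

Corrected query:
SELECT id, account, amount FROM transactions WHERE (account = 'ACC-103' OR account = 'ACC-101') AND amount > 2622.11

Result:
(no rows)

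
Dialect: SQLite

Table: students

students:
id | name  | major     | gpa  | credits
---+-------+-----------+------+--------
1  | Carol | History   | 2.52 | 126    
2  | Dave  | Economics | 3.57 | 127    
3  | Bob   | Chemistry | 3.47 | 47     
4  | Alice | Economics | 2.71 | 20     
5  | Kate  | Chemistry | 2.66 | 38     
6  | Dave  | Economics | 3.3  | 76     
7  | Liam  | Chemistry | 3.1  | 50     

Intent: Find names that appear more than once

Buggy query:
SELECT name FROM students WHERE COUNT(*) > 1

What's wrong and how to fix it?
Bug: COUNT(*) is an aggregate and cannot be used in WHERE

Fix: GROUP BY name, then filter groups with HAVING COUNT(*) > 1

Corrected query:
SELECT name FROM students GROUP BY name HAVING COUNT(*) > 1

Result:
name
----
Dave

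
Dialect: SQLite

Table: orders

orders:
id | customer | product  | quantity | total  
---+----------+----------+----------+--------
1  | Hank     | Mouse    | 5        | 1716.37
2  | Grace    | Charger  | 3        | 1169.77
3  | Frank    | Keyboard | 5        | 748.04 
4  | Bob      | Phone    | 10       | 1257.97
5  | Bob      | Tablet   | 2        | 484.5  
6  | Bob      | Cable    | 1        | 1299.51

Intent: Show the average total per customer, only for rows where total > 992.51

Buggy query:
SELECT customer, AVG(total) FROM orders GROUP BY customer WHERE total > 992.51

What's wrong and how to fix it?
Bug: WHERE cannot follow GROUP BY

Fix: Move the WHERE clause before GROUP BY

Corrected query:
SELECT customer, AVG(total) FROM orders WHERE total > 992.51 GROUP BY customer

Result:
customer | AVG(total)
---------+-----------
Bob      | 1278.74   
Grace    | 1169.77   
Hank     | 1716.37   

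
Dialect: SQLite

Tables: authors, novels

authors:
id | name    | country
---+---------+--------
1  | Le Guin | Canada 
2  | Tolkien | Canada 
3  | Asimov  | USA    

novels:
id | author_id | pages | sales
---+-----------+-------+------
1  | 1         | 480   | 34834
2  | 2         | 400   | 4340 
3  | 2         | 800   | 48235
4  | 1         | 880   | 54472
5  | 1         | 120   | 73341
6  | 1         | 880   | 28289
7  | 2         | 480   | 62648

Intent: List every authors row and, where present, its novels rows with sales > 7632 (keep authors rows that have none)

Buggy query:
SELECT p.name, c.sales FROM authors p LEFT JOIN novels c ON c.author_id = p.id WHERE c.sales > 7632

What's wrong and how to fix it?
Bug: A WHERE condition on the right-hand table after LEFT JOIN drops unmatched parents

Fix: Put 'c.sales > 7632' in the JOIN's ON clause instead of WHERE

Corrected query:
SELECT p.name, c.sales FROM authors p LEFT JOIN novels c ON c.author_id = p.id AND c.sales > 7632

Result:
name    | sales
--------+------
Le Guin | 28289
Le Guin | 34834
Le Guin | 54472
Le Guin | 73341
Tolkien | 48235
Tolkien | 62648
Asimov  | NULL 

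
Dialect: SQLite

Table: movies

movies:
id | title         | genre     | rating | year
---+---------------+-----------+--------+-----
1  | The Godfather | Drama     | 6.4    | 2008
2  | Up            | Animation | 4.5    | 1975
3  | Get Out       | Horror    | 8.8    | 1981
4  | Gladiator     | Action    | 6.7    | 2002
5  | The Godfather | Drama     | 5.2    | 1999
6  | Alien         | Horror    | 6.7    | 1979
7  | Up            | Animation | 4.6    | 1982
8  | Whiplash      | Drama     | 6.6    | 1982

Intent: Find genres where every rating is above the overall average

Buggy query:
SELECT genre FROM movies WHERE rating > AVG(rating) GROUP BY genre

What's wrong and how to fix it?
Bug: AVG() is an aggregate; it can't sit directly in WHERE

Fix: Compute the overall average in a scalar subquery and compare each group's MIN against it in HAVING

Corrected query:
SELECT genre FROM movies GROUP BY genre HAVING MIN(rating) > (SELECT AVG(rating) FROM movies)

Result:
genre 
------
Action
Horror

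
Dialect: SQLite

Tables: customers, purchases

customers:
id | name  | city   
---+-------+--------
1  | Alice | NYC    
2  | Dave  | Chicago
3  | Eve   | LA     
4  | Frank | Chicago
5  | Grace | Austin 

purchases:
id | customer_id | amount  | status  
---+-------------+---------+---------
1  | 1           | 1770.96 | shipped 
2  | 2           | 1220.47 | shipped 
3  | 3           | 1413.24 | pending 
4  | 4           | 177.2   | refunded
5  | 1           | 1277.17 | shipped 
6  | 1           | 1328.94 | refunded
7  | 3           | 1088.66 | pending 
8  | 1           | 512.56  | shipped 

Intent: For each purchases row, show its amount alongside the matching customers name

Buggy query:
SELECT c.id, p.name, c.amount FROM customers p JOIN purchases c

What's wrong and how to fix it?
Bug: JOIN with no ON clause produces a cartesian product; every purchases row pairs with every customers row

Fix: Specify the join condition linking the foreign key to the parent id

Corrected query:
SELECT c.id, p.name, c.amount FROM customers p JOIN purchases c ON c.customer_id = p.id

Result:
id | name  | amount 
---+-------+--------
1  | Alice | 1770.96
2  | Dave  | 1220.47
3  | Eve   | 1413.24
4  | Frank | 177.2  
5  | Alice | 1277.17
6  | Alice | 1328.94
7  | Eve   | 1088.66
8  | Alice | 512.56 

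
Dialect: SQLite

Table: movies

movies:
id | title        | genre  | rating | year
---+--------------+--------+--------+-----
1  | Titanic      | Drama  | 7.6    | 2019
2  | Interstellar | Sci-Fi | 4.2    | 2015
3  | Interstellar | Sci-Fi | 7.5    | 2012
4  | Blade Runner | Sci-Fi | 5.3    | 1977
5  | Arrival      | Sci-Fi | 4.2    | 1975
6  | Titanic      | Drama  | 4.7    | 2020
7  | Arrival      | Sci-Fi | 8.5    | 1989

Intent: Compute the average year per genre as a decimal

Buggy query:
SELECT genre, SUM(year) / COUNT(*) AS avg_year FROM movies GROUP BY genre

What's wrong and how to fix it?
Bug: SUM(year) and COUNT(*) are both integers; the division truncates the fractional part

Fix: Multiply by 1.0 (or CAST to REAL) to force floating-point division

Corrected query:
SELECT genre, SUM(year) * 1.0 / COUNT(*) AS avg_year FROM movies GROUP BY genre

Result:
genre  | avg_year
-------+---------
Drama  | 2019.5  
Sci-Fi | 1993.6  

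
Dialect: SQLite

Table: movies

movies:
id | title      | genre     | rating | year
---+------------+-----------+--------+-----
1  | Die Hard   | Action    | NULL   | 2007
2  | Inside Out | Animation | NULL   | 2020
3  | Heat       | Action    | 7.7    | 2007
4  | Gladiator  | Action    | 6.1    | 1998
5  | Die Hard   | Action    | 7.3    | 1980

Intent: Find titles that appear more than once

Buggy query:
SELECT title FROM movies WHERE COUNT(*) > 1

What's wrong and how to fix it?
Bug: WHERE can't reference COUNT(*); aggregates are computed after WHERE

Fix: GROUP BY title, then filter groups with HAVING COUNT(*) > 1

Corrected query:
SELECT title FROM movies GROUP BY title HAVING COUNT(*) > 1

Result:
title   
--------
Die Hard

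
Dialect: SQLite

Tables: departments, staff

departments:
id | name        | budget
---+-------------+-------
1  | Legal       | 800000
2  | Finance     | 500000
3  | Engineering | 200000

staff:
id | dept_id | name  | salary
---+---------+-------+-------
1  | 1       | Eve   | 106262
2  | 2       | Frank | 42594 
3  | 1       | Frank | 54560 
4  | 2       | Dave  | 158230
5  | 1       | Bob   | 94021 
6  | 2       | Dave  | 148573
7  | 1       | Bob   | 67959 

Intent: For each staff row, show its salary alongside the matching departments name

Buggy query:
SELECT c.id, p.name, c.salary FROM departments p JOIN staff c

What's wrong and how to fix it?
Bug: JOIN with no ON clause produces a cartesian product; every staff row pairs with every departments row

Fix: Add ON c.dept_id = p.id to the JOIN

Corrected query:
SELECT c.id, p.name, c.salary FROM departments p JOIN staff c ON c.dept_id = p.id

Result:
id | name    | salary
---+---------+-------
1  | Legal   | 106262
2  | Finance | 42594 
3  | Legal   | 54560 
4  | Finance | 158230
5  | Legal   | 94021 
6  | Finance | 148573
7  | Legal   | 67959 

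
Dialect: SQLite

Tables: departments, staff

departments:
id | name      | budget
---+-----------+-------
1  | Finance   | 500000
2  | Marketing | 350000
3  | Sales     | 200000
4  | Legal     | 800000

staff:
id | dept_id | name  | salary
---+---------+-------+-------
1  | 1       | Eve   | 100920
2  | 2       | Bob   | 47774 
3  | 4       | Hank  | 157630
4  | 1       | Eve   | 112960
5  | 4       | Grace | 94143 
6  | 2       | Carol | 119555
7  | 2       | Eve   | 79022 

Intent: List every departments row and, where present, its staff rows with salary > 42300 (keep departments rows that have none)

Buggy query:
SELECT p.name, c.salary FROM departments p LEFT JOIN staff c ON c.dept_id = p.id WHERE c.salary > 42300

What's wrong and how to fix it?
Bug: A WHERE condition on the right-hand table after LEFT JOIN drops unmatched parents

Fix: Move the right-table condition into the ON clause so unmatched parents are kept

Corrected query:
SELECT p.name, c.salary FROM departments p LEFT JOIN staff c ON c.dept_id = p.id AND c.salary > 42300

Result:
name      | salary
----------+-------
Finance   | 100920
Finance   | 112960
Marketing | 47774 
Marketing | 79022 
Marketing | 119555
Sales     | NULL  
Legal     | 94143 
Legal     | 157630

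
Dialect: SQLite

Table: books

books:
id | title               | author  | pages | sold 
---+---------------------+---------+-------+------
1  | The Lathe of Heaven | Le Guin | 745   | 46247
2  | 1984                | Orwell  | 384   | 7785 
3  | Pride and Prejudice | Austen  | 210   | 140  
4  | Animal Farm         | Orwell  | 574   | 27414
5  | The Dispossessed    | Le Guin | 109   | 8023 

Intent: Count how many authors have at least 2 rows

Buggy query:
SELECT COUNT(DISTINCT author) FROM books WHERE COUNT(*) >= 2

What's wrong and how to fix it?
Bug: COUNT(*) cannot appear in WHERE; the per-group count doesn't exist yet

Fix: Use a subquery that GROUPs and filters with HAVING, then count its rows

Corrected query:
SELECT COUNT(*) FROM (SELECT author FROM books GROUP BY author HAVING COUNT(*) >= 2)

Result:
COUNT(*)
--------
2       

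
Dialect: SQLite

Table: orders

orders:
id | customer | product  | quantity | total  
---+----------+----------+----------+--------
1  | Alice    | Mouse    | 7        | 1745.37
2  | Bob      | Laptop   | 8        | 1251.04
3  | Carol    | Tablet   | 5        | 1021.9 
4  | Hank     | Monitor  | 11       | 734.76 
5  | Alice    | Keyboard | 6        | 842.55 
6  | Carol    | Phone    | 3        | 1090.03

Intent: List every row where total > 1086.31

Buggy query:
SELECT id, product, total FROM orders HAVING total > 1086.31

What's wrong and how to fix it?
Bug: HAVING filters the output of aggregation, but this query has no GROUP BY and no aggregate functions, so SQLite rejects it (HAVING clause on a non-aggregate query); the condition here is per row

Fix: Use WHERE for row-level filtering

Corrected query:
SELECT id, product, total FROM orders WHERE total > 1086.31

Result:
id | product | total  
---+---------+--------
1  | Mouse   | 1745.37
2  | Laptop  | 1251.04
6  | Phone   | 1090.03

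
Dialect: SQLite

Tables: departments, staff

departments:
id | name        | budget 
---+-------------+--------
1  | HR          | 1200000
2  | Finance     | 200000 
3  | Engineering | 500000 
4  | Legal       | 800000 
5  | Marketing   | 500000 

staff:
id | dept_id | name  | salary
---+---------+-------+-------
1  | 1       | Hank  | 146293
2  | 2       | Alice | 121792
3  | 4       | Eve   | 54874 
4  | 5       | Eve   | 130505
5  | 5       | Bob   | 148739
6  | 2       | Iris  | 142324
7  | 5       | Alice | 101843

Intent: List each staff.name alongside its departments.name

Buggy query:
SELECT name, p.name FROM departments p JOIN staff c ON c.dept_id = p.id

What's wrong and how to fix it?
Bug: 'name' exists in both joined tables, so the database can't tell which one is meant

Fix: Prefix ambiguous columns with the table alias

Corrected query:
SELECT c.name, p.name FROM departments p JOIN staff c ON c.dept_id = p.id

Result:
name  | name     
------+----------
Hank  | HR       
Alice | Finance  
Eve   | Legal    
Eve   | Marketing
Bob   | Marketing
Iris  | Finance  
Alice | Marketing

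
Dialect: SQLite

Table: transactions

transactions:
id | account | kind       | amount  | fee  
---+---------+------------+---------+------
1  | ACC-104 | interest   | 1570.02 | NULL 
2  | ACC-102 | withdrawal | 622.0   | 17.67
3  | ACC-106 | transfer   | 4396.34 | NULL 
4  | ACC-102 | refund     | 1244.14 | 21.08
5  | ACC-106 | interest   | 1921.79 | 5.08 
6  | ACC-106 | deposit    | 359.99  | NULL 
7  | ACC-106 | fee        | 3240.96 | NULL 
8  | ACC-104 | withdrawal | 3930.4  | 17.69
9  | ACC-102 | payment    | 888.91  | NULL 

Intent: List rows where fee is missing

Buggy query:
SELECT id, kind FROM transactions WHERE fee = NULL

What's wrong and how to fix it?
Bug: '= NULL' is always unknown in SQL three-valued logic, so no rows match

Fix: Use IS NULL to test for NULL

Corrected query:
SELECT id, kind FROM transactions WHERE fee IS NULL

Result:
id | kind    
---+---------
1  | interest
3  | transfer
6  | deposit 
7  | fee     
9  | payment 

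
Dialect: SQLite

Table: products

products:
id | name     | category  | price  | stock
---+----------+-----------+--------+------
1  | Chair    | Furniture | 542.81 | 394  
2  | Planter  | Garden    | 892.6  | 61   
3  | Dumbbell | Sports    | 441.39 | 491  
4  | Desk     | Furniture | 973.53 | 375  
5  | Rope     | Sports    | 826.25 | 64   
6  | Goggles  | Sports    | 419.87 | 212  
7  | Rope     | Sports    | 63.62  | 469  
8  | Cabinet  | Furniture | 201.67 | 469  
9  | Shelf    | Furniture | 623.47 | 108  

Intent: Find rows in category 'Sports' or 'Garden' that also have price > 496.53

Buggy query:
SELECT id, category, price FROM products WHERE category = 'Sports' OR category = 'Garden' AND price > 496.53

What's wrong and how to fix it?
Bug: Without parentheses, AND is evaluated before OR, so the price filter only applies to the 'Garden' branch

Fix: Group the OR with parentheses (or use IN), then AND the threshold

Corrected query:
SELECT id, category, price FROM products WHERE (category = 'Sports' OR category = 'Garden') AND price > 496.53

Result:
id | category | price 
---+----------+-------
2  | Garden   | 892.6 
5  | Sports   | 826.25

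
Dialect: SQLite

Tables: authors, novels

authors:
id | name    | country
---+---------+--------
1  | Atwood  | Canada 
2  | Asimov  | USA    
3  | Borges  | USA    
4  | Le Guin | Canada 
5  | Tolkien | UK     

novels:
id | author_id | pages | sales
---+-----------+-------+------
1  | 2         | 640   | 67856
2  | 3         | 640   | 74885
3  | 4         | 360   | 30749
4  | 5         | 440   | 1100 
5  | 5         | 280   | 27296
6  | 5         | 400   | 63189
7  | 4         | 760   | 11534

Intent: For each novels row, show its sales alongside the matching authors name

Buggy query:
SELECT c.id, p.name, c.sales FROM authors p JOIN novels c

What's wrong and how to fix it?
Bug: Missing join condition: each novels row is matched to all authors rows instead of just its own

Fix: Add ON c.author_id = p.id to the JOIN

Corrected query:
SELECT c.id, p.name, c.sales FROM authors p JOIN novels c ON c.author_id = p.id

Result:
id | name    | sales
---+---------+------
1  | Asimov  | 67856
2  | Borges  | 74885
3  | Le Guin | 30749
4  | Tolkien | 1100 
5  | Tolkien | 27296
6  | Tolkien | 63189
7  | Le Guin | 11534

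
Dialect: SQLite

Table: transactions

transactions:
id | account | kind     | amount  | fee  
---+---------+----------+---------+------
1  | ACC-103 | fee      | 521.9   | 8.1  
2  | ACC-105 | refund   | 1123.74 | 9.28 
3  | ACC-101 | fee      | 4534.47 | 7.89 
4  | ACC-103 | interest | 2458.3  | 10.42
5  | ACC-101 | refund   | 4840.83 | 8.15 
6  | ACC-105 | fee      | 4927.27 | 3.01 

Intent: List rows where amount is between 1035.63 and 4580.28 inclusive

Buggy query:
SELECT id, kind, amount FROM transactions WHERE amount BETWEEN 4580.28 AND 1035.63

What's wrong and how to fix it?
Bug: The bounds are reversed; BETWEEN a AND b requires a <= b to match anything

Fix: Swap the bounds so the smaller value comes first

Corrected query:
SELECT id, kind, amount FROM transactions WHERE amount BETWEEN 1035.63 AND 4580.28

Result:
id | kind     | amount 
---+----------+--------
2  | refund   | 1123.74
3  | fee      | 4534.47
4  | interest | 2458.3 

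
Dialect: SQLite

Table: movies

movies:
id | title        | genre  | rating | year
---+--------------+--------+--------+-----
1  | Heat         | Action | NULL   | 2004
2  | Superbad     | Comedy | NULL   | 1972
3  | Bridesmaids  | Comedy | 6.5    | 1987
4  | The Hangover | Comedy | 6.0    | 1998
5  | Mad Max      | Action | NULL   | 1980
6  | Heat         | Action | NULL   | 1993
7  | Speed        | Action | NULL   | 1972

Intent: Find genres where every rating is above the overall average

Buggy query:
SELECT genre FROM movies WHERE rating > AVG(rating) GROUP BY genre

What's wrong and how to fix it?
Bug: AVG() is an aggregate; it can't sit directly in WHERE

Fix: Use a subquery for AVG and a HAVING MIN(...) filter so the condition holds for every row in the group

Corrected query:
SELECT genre FROM movies GROUP BY genre HAVING MIN(rating) > (SELECT AVG(rating) FROM movies)

Result:
(no rows)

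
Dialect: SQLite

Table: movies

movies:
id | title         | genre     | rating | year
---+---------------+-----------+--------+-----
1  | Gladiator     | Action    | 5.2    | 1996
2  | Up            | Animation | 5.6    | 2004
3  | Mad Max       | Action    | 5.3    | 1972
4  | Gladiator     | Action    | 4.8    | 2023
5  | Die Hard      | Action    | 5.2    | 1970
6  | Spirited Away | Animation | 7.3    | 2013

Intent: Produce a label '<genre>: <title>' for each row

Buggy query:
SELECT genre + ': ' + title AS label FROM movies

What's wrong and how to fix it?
Bug: SQLite uses || for string concatenation; + coerces text to numbers (yielding 0)

Fix: Replace + with || to concatenate text

Corrected query:
SELECT genre || ': ' || title AS label FROM movies

Result:
label                   
------------------------
Action: Gladiator       
Animation: Up           
Action: Mad Max         
Action: Gladiator       
Action: Die Hard        
Animation: Spirited Away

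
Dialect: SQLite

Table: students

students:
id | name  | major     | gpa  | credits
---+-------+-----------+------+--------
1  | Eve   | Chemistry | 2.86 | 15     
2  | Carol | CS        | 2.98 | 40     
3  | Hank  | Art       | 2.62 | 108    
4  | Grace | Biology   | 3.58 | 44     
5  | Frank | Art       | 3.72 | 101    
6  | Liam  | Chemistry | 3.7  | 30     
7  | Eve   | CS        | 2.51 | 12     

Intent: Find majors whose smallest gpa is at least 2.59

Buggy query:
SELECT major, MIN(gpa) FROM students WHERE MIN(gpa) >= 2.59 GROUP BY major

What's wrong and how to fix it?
Bug: MIN() in WHERE is a misuse of aggregate

Fix: Use HAVING for the per-group MIN condition

Corrected query:
SELECT major, MIN(gpa) FROM students GROUP BY major HAVING MIN(gpa) >= 2.59

Result:
major     | MIN(gpa)
----------+---------
Art       | 2.62    
Biology   | 3.58    
Chemistry | 2.86    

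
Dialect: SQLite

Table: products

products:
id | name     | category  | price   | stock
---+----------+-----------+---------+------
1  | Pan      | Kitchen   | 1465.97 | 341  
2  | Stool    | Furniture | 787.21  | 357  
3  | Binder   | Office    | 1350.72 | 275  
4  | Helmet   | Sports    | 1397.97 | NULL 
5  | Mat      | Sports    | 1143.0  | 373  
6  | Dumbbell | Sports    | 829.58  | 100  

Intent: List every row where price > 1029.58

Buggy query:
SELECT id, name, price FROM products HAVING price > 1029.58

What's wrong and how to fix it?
Bug: HAVING filters the output of aggregation, but this query has no GROUP BY and no aggregate functions, so SQLite rejects it (HAVING clause on a non-aggregate query); the condition here is per row

Fix: Use WHERE for row-level filtering

Corrected query:
SELECT id, name, price FROM products WHERE price > 1029.58

Result:
id | name   | price  
---+--------+--------
1  | Pan    | 1465.97
3  | Binder | 1350.72
4  | Helmet | 1397.97
5  | Mat    | 1143   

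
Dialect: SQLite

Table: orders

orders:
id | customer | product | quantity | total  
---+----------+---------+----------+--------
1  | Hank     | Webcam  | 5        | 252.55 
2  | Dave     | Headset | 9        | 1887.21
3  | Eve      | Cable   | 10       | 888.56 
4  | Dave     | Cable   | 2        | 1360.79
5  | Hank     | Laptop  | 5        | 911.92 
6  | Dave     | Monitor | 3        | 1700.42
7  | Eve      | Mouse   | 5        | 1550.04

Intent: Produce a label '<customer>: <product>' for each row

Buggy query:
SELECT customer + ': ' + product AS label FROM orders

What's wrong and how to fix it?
Bug: '+' is numeric addition; on text columns SQLite converts them to 0 instead of concatenating

Fix: Use the || operator for string concatenation

Corrected query:
SELECT customer || ': ' || product AS label FROM orders

Result:
label        
-------------
Hank: Webcam 
Dave: Headset
Eve: Cable   
Dave: Cable  
Hank: Laptop 
Dave: Monitor
Eve: Mouse   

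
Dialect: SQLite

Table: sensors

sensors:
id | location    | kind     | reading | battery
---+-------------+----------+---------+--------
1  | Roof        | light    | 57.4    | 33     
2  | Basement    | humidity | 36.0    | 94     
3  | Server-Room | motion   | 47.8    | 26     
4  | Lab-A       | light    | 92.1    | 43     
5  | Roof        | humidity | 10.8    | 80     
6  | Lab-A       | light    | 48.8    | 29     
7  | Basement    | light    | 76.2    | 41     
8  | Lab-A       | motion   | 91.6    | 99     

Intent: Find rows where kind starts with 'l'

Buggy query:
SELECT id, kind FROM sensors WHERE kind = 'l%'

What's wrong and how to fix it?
Bug: '=' compares the literal string including the % character; pattern matching needs LIKE

Fix: Use LIKE for wildcard pattern matching

Corrected query:
SELECT id, kind FROM sensors WHERE kind LIKE 'l%'

Result:
id | kind 
---+------
1  | light
4  | light
6  | light
7  | light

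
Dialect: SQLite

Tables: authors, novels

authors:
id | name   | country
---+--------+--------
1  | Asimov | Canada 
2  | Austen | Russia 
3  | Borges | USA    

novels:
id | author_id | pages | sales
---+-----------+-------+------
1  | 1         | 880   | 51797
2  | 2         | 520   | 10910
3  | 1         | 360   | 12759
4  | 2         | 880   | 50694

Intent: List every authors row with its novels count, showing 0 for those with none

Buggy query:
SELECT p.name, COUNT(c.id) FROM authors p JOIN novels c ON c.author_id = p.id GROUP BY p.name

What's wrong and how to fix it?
Bug: An inner join excludes parents with zero children

Fix: Switch to LEFT JOIN to retain unmatched parent rows

Corrected query:
SELECT p.name, COUNT(c.id) FROM authors p LEFT JOIN novels c ON c.author_id = p.id GROUP BY p.name

Result:
name   | COUNT(c.id)
-------+------------
Asimov | 2          
Austen | 2          
Borges | 0          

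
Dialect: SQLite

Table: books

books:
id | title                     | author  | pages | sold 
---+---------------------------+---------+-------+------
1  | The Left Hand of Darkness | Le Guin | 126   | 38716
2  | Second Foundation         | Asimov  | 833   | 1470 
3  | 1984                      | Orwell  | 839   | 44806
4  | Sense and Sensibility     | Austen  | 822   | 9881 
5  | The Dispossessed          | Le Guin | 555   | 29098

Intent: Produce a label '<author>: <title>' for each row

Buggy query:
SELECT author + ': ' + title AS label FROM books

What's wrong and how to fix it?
Bug: '+' is numeric addition; on text columns SQLite converts them to 0 instead of concatenating

Fix: Replace + with || to concatenate text

Corrected query:
SELECT author || ': ' || title AS label FROM books

Result:
label                             
----------------------------------
Le Guin: The Left Hand of Darkness
Asimov: Second Foundation         
Orwell: 1984                      
Austen: Sense and Sensibility     
Le Guin: The Dispossessed         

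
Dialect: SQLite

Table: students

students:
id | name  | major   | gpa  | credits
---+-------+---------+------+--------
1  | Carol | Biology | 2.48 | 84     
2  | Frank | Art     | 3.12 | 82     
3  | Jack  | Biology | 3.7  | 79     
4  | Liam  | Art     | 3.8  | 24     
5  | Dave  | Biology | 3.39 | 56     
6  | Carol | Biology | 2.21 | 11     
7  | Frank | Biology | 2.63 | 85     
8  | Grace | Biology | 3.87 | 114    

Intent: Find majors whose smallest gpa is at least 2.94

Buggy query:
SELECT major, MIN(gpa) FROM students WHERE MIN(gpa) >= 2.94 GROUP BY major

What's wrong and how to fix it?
Bug: Aggregates like MIN are computed per group after WHERE runs

Fix: Use HAVING for the per-group MIN condition

Corrected query:
SELECT major, MIN(gpa) FROM students GROUP BY major HAVING MIN(gpa) >= 2.94

Result:
major | MIN(gpa)
------+---------
Art   | 3.12    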